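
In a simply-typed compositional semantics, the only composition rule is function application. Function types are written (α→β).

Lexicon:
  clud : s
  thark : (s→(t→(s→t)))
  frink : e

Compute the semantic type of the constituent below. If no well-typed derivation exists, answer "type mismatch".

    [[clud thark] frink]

type mismatch

[clud thark]: functor thark : (s→(t→(s→t))), argument clud : s; result (t→(s→t)).
[[clud thark] frink]: (t→(s→t)) and e cannot combine by function application — type clash.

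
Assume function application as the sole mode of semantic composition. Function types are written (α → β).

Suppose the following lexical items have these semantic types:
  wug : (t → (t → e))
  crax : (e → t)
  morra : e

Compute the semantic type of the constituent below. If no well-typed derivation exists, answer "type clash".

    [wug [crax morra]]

[crax morra]: crax is (e → t), morra is e; result t.
[wug [crax morra]]: wug is (t → (t → e)), [crax morra] is t; result (t → e).

(t → e)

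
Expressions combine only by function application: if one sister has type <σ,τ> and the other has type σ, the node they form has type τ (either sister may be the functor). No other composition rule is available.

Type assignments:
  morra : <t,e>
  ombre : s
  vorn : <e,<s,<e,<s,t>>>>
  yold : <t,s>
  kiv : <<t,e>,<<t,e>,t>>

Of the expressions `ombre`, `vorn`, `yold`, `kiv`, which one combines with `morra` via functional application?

kiv

ombre : s — does not combine with morra.
vorn : <e,<s,<e,<s,t>>>> — does not combine with morra.
yold : <t,s> — does not combine with morra.
kiv — combines: kiv : <<t,e>,<<t,e>,t>> takes morra : <t,e> as argument, giving <<t,e>,t>.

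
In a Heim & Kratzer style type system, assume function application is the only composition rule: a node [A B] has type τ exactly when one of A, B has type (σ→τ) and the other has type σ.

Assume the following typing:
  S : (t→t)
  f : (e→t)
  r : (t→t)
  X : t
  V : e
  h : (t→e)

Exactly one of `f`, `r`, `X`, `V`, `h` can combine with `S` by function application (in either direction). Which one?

X

f : (e→t) — neither side's domain matches the other.
r : (t→t) — neither side's domain matches the other.
X — combines: S : (t→t) takes X : t as argument, giving t.
V : e — neither side's domain matches the other.
h : (t→e) — neither side's domain matches the other.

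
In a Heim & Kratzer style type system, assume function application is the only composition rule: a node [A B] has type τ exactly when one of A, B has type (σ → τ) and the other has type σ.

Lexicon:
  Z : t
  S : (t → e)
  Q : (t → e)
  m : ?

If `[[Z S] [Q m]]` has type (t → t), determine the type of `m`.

((t → e) → (e → (t → t)))

[[Z S] [Q m]] must have type (t → t). The sister [Z S] has type e; that is not a function onto (t → t), so [Q m] must be the functor, of type (e → (t → t)).
[Q m] must have type (e → (t → t)). The sister Q has type (t → e); that is not a function onto (e → (t → t)), so m must be the functor, of type ((t → e) → (e → (t → t))).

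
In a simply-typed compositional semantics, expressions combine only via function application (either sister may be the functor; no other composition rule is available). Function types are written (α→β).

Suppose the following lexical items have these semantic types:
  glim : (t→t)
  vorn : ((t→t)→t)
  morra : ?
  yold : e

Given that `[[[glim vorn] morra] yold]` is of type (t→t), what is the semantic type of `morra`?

At [[[glim vorn] morra] yold] (required: (t→t)): yold is e, which is not a function with range (t→t); hence [[glim vorn] morra] is the functor — type (e→(t→t)).
At [[glim vorn] morra] (required: (e→(t→t))): [glim vorn] is t, which is not a function with range (e→(t→t)); hence morra is the functor — type (t→(e→(t→t))).

(t→(e→(t→t)))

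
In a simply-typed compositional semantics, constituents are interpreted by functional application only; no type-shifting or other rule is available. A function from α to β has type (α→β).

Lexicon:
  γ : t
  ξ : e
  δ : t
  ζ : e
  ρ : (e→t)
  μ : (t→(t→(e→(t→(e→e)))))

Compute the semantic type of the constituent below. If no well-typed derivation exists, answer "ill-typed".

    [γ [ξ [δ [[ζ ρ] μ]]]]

[ζ ρ]: ρ is (e→t), ζ is e; result t.
[[ζ ρ] μ]: μ is (t→(t→(e→(t→(e→e))))), [ζ ρ] is t; result (t→(e→(t→(e→e)))).
[δ [[ζ ρ] μ]]: [[ζ ρ] μ] is (t→(e→(t→(e→e)))), δ is t; result (e→(t→(e→e))).
[ξ [δ [[ζ ρ] μ]]]: [δ [[ζ ρ] μ]] is (e→(t→(e→e))), ξ is e; result (t→(e→e)).
[γ [ξ [δ [[ζ ρ] μ]]]]: [ξ [δ [[ζ ρ] μ]]] is (t→(e→e)), γ is t; result (e→e).

(e→e)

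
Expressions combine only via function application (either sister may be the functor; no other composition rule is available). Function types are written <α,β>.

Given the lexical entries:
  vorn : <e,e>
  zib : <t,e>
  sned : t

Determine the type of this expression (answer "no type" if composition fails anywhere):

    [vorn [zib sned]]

e

At [zib sned], zib : <t,e> takes sned : t, giving e.
At [vorn [zib sned]], vorn : <e,e> takes [zib sned] : e, giving e.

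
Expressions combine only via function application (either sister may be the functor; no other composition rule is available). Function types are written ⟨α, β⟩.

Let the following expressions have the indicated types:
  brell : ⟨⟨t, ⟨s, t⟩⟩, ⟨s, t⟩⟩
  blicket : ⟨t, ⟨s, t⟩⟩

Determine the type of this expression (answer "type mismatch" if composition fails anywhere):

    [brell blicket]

[brell blicket]: functor brell : ⟨⟨t, ⟨s, t⟩⟩, ⟨s, t⟩⟩, argument blicket : ⟨t, ⟨s, t⟩⟩; result ⟨s, t⟩.

⟨s, t⟩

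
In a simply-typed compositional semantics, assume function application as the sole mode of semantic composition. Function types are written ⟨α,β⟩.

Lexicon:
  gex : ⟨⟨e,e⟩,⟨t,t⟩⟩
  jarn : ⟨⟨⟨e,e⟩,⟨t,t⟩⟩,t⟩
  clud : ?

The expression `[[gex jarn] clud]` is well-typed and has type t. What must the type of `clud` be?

⟨t,t⟩

At [[gex jarn] clud] (required: t): [gex jarn] is t, which is not a function with range t; hence clud is the functor — type ⟨t,t⟩.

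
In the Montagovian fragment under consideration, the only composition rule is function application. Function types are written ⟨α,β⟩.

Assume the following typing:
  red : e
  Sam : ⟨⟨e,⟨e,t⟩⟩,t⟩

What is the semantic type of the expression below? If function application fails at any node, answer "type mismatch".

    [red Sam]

[red Sam]: e and ⟨⟨e,⟨e,t⟩⟩,t⟩ cannot combine by function application — type clash.

type mismatch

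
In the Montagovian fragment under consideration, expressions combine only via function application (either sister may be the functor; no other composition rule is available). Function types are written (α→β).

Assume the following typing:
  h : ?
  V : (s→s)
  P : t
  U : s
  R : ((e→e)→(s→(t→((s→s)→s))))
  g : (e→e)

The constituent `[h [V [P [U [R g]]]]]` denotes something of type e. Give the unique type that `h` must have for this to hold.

(s→e)

For [h [V [P [U [R g]]]]] to have type e with [V [P [U [R g]]]] of type s, h must be the function: h : (s→e).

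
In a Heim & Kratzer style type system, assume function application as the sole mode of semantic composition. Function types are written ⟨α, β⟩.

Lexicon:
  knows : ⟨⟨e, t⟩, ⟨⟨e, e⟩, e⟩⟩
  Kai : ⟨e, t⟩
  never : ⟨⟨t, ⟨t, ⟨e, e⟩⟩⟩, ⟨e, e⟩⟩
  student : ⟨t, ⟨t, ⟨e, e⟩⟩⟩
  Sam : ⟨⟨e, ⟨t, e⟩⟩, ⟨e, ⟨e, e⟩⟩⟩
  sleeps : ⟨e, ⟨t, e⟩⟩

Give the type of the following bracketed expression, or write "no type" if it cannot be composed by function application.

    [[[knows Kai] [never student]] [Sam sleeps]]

⟨e, e⟩

[knows Kai]: ⟨⟨e, t⟩, ⟨⟨e, e⟩, e⟩⟩ applied to ⟨e, t⟩ yields ⟨⟨e, e⟩, e⟩.
[never student]: ⟨⟨t, ⟨t, ⟨e, e⟩⟩⟩, ⟨e, e⟩⟩ applied to ⟨t, ⟨t, ⟨e, e⟩⟩⟩ yields ⟨e, e⟩.
[[knows Kai] [never student]]: ⟨⟨e, e⟩, e⟩ applied to ⟨e, e⟩ yields e.
[Sam sleeps]: ⟨⟨e, ⟨t, e⟩⟩, ⟨e, ⟨e, e⟩⟩⟩ applied to ⟨e, ⟨t, e⟩⟩ yields ⟨e, ⟨e, e⟩⟩.
[[[knows Kai] [never student]] [Sam sleeps]]: ⟨e, ⟨e, e⟩⟩ applied to e yields ⟨e, e⟩.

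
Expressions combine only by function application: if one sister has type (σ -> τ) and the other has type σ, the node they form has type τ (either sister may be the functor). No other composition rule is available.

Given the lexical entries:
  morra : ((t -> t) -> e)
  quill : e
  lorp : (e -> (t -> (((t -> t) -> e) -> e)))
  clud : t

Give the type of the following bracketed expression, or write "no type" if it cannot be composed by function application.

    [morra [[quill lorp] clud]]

e

[quill lorp]: functor lorp : (e -> (t -> (((t -> t) -> e) -> e))), argument quill : e; result (t -> (((t -> t) -> e) -> e)).
[[quill lorp] clud]: functor [quill lorp] : (t -> (((t -> t) -> e) -> e)), argument clud : t; result (((t -> t) -> e) -> e).
[morra [[quill lorp] clud]]: functor [[quill lorp] clud] : (((t -> t) -> e) -> e), argument morra : ((t -> t) -> e); result e.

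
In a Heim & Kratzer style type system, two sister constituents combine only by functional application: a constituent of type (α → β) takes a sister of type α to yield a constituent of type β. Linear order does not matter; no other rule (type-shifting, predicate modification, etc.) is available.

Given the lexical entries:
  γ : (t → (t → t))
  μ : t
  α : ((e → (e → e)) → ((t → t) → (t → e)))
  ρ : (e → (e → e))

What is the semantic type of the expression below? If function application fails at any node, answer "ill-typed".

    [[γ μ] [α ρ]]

(t → e)

[γ μ]: functor γ : (t → (t → t)), argument μ : t; result (t → t).
[α ρ]: functor α : ((e → (e → e)) → ((t → t) → (t → e))), argument ρ : (e → (e → e)); result ((t → t) → (t → e)).
[[γ μ] [α ρ]]: functor [α ρ] : ((t → t) → (t → e)), argument [γ μ] : (t → t); result (t → e).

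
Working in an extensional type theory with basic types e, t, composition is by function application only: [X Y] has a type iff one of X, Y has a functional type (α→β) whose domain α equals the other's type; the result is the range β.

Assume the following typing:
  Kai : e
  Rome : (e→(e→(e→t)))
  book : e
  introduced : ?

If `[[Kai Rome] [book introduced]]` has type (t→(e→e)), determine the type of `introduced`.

At [[Kai Rome] [book introduced]] (required: (t→(e→e))): [Kai Rome] is (e→(e→t)), which is not a function with range (t→(e→e)); hence [book introduced] is the functor — type ((e→(e→t))→(t→(e→e))).
At [book introduced] (required: ((e→(e→t))→(t→(e→e)))): book is e, which is not a function with range ((e→(e→t))→(t→(e→e))); hence introduced is the functor — type (e→((e→(e→t))→(t→(e→e)))).

(e→((e→(e→t))→(t→(e→e))))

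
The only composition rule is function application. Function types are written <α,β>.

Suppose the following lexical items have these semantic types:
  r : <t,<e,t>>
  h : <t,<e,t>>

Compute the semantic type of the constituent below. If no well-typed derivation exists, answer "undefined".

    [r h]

At [r h]: neither <t,<e,t>> nor <t,<e,t>> can take the other as argument; the node is ill-typed.

undefined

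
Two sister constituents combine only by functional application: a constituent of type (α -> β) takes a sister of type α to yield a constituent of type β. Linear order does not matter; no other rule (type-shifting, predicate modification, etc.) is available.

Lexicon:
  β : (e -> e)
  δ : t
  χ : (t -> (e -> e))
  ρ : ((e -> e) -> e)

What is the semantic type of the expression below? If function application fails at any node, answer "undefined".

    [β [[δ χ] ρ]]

e

[δ χ]: (t -> (e -> e)) applied to t yields (e -> e).
[[δ χ] ρ]: ((e -> e) -> e) applied to (e -> e) yields e.
[β [[δ χ] ρ]]: (e -> e) applied to e yields e.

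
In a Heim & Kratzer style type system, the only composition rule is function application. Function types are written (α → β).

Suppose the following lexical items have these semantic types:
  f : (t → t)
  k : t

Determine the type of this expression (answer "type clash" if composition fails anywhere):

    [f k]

t

[f k]: (t → t) applied to t yields t.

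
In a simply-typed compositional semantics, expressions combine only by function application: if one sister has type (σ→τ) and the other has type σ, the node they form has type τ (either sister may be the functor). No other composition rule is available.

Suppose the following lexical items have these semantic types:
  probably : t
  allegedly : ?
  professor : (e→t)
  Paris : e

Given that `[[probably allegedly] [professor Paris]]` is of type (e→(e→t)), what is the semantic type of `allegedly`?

(t→(t→(e→(e→t))))

[[probably allegedly] [professor Paris]] is required to be (e→(e→t)). [professor Paris] : t cannot yield (e→(e→t)) as functor, so [probably allegedly] : (t→(e→(e→t))).
[probably allegedly] is required to be (t→(e→(e→t))). probably : t cannot yield (t→(e→(e→t))) as functor, so allegedly : (t→(t→(e→(e→t)))).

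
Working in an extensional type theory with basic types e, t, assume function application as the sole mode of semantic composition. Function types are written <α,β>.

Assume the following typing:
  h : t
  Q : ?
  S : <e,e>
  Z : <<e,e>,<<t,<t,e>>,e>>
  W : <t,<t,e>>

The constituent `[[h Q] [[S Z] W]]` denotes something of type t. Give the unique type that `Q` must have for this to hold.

At [[h Q] [[S Z] W]] (required: t): [[S Z] W] is e, which is not a function with range t; hence [h Q] is the functor — type <e,t>.
At [h Q] (required: <e,t>): h is t, which is not a function with range <e,t>; hence Q is the functor — type <t,<e,t>>.

<t,<e,t>>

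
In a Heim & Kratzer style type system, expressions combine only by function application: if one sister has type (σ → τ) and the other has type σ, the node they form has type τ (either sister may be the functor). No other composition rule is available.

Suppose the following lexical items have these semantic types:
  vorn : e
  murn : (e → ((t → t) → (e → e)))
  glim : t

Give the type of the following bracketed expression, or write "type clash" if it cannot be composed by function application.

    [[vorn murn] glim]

[vorn murn]: (e → ((t → t) → (e → e))) applied to e yields ((t → t) → (e → e)).
[[vorn murn] glim]: ((t → t) → (e → e)) with t — neither is a function whose domain matches the other; composition fails here.

type clash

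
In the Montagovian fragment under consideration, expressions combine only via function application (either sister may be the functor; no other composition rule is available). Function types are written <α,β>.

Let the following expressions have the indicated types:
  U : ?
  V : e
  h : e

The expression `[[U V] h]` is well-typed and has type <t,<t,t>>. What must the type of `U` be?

<e,<e,<t,<t,t>>>>

For [[U V] h] to have type <t,<t,t>> with h of type e, [U V] must be the function: [U V] : <e,<t,<t,t>>>.
For [U V] to have type <e,<t,<t,t>>> with V of type e, U must be the function: U : <e,<e,<t,<t,t>>>>.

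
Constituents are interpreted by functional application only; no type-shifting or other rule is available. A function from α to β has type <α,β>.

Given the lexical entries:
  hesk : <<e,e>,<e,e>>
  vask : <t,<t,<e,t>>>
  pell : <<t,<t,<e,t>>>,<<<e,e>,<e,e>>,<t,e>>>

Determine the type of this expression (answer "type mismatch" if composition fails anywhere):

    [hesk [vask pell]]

[vask pell] — pell of type <<t,<t,<e,t>>>,<<<e,e>,<e,e>>,<t,e>>> combines with vask of type <t,<t,<e,t>>>: type <<<e,e>,<e,e>>,<t,e>>.
[hesk [vask pell]] — [vask pell] of type <<<e,e>,<e,e>>,<t,e>> combines with hesk of type <<e,e>,<e,e>>: type <t,e>.

<t,e>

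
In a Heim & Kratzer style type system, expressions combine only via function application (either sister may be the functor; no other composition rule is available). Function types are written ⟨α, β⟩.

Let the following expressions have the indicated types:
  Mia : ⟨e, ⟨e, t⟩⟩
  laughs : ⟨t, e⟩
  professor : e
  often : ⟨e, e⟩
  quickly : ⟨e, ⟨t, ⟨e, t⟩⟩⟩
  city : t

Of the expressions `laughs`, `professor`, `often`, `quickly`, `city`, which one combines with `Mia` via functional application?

laughs : ⟨t, e⟩ — does not combine with Mia.
professor — combines: Mia : ⟨e, ⟨e, t⟩⟩ takes professor : e as argument, giving ⟨e, t⟩.
often : ⟨e, e⟩ — does not combine with Mia.
quickly : ⟨e, ⟨t, ⟨e, t⟩⟩⟩ — does not combine with Mia.
city : t — does not combine with Mia.

professor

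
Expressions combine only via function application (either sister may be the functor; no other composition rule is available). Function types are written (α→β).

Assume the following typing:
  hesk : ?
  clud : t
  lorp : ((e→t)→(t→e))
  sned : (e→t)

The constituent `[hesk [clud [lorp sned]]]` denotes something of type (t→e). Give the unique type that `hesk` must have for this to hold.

[hesk [clud [lorp sned]]] is required to be (t→e). [clud [lorp sned]] : e cannot yield (t→e) as functor, so hesk : (e→(t→e)).

(e→(t→e))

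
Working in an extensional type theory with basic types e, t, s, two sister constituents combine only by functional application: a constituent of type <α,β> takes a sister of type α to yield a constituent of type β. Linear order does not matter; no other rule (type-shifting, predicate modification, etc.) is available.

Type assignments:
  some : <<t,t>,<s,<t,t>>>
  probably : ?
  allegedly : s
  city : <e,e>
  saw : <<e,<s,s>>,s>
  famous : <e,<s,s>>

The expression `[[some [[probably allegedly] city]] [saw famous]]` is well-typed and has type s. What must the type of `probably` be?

At [[some [[probably allegedly] city]] [saw famous]] (required: s): [saw famous] is s, which is not a function with range s; hence [some [[probably allegedly] city]] is the functor — type <s,s>.
At [some [[probably allegedly] city]] (required: <s,s>): some is <<t,t>,<s,<t,t>>>, which is not a function with range <s,s>; hence [[probably allegedly] city] is the functor — type <<<t,t>,<s,<t,t>>>,<s,s>>.
At [[probably allegedly] city] (required: <<<t,t>,<s,<t,t>>>,<s,s>>): city is <e,e>, which is not a function with range <<<t,t>,<s,<t,t>>>,<s,s>>; hence [probably allegedly] is the functor — type <<e,e>,<<<t,t>,<s,<t,t>>>,<s,s>>>.
At [probably allegedly] (required: <<e,e>,<<<t,t>,<s,<t,t>>>,<s,s>>>): allegedly is s, which is not a function with range <<e,e>,<<<t,t>,<s,<t,t>>>,<s,s>>>; hence probably is the functor — type <s,<<e,e>,<<<t,t>,<s,<t,t>>>,<s,s>>>>.

<s,<<e,e>,<<<t,t>,<s,<t,t>>>,<s,s>>>>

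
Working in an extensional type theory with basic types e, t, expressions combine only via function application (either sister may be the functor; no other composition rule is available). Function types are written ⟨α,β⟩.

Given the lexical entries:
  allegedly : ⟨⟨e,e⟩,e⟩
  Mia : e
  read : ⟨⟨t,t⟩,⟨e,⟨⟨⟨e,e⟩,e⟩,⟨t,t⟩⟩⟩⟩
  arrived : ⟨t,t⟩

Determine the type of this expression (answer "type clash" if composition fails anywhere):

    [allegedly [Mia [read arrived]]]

[read arrived]: read is ⟨⟨t,t⟩,⟨e,⟨⟨⟨e,e⟩,e⟩,⟨t,t⟩⟩⟩⟩, arrived is ⟨t,t⟩; result ⟨e,⟨⟨⟨e,e⟩,e⟩,⟨t,t⟩⟩⟩.
[Mia [read arrived]]: [read arrived] is ⟨e,⟨⟨⟨e,e⟩,e⟩,⟨t,t⟩⟩⟩, Mia is e; result ⟨⟨⟨e,e⟩,e⟩,⟨t,t⟩⟩.
[allegedly [Mia [read arrived]]]: [Mia [read arrived]] is ⟨⟨⟨e,e⟩,e⟩,⟨t,t⟩⟩, allegedly is ⟨⟨e,e⟩,e⟩; result ⟨t,t⟩.

⟨t,t⟩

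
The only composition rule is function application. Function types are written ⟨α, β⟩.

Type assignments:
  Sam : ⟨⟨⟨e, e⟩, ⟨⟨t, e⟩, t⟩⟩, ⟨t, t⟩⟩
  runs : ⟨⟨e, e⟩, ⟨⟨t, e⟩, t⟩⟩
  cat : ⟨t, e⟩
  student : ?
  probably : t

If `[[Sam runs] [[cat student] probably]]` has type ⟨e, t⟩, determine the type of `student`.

At [[Sam runs] [[cat student] probably]] (required: ⟨e, t⟩): [Sam runs] is ⟨t, t⟩, which is not a function with range ⟨e, t⟩; hence [[cat student] probably] is the functor — type ⟨⟨t, t⟩, ⟨e, t⟩⟩.
At [[cat student] probably] (required: ⟨⟨t, t⟩, ⟨e, t⟩⟩): probably is t, which is not a function with range ⟨⟨t, t⟩, ⟨e, t⟩⟩; hence [cat student] is the functor — type ⟨t, ⟨⟨t, t⟩, ⟨e, t⟩⟩⟩.
At [cat student] (required: ⟨t, ⟨⟨t, t⟩, ⟨e, t⟩⟩⟩): cat is ⟨t, e⟩, which is not a function with range ⟨t, ⟨⟨t, t⟩, ⟨e, t⟩⟩⟩; hence student is the functor — type ⟨⟨t, e⟩, ⟨t, ⟨⟨t, t⟩, ⟨e, t⟩⟩⟩⟩.

⟨⟨t, e⟩, ⟨t, ⟨⟨t, t⟩, ⟨e, t⟩⟩⟩⟩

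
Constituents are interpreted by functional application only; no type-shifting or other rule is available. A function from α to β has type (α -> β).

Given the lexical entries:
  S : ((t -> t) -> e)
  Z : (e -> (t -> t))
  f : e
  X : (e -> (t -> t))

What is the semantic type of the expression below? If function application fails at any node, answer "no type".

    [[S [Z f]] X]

(t -> t)

[Z f]: Z is (e -> (t -> t)), f is e; result (t -> t).
[S [Z f]]: S is ((t -> t) -> e), [Z f] is (t -> t); result e.
[[S [Z f]] X]: X is (e -> (t -> t)), [S [Z f]] is e; result (t -> t).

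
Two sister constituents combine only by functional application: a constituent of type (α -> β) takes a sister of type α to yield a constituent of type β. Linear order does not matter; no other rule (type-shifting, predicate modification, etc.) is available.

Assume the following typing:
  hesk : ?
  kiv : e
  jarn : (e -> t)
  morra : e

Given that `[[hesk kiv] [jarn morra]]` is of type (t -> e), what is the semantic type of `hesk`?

(e -> (t -> (t -> e)))

[[hesk kiv] [jarn morra]] is required to be (t -> e). [jarn morra] : t cannot yield (t -> e) as functor, so [hesk kiv] : (t -> (t -> e)).
[hesk kiv] is required to be (t -> (t -> e)). kiv : e cannot yield (t -> (t -> e)) as functor, so hesk : (e -> (t -> (t -> e))).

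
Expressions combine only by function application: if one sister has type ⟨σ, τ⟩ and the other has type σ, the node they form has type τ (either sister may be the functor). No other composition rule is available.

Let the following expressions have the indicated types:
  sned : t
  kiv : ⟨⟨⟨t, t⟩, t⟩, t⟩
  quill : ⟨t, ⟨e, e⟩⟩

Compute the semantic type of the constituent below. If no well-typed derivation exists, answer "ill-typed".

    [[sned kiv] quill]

[sned kiv]: t with ⟨⟨⟨t, t⟩, t⟩, t⟩ — neither is a function whose domain matches the other; composition fails here.

ill-typed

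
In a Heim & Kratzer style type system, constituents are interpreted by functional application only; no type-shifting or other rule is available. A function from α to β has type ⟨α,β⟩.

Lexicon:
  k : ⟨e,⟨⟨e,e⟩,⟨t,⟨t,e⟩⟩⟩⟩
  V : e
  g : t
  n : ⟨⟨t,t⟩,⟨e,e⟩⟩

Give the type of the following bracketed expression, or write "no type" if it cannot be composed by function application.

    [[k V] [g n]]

At [k V], k : ⟨e,⟨⟨e,e⟩,⟨t,⟨t,e⟩⟩⟩⟩ takes V : e, giving ⟨⟨e,e⟩,⟨t,⟨t,e⟩⟩⟩.
[g n]: t with ⟨⟨t,t⟩,⟨e,e⟩⟩ — neither is a function whose domain matches the other; composition fails here.

no type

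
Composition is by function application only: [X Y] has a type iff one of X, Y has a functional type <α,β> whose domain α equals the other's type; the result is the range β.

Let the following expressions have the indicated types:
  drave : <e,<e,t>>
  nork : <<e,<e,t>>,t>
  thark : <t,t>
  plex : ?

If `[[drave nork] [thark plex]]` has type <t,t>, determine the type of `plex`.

[[drave nork] [thark plex]] is required to be <t,t>. [drave nork] : t cannot yield <t,t> as functor, so [thark plex] : <t,<t,t>>.
[thark plex] is required to be <t,<t,t>>. thark : <t,t> cannot yield <t,<t,t>> as functor, so plex : <<t,t>,<t,<t,t>>>.

<<t,t>,<t,<t,t>>>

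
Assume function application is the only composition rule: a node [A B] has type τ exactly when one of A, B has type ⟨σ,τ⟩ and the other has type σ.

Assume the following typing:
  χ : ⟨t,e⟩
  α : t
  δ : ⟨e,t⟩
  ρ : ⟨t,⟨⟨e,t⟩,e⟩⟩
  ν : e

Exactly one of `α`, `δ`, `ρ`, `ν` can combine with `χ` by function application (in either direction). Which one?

α — combines: χ : ⟨t,e⟩ takes α : t as argument, giving e.
δ : ⟨e,t⟩ — no; χ wants t, and δ wants e.
ρ : ⟨t,⟨⟨e,t⟩,e⟩⟩ — no; χ wants t, and ρ wants t.
ν : e — no; χ wants t, and ν wants nothing (atomic).

α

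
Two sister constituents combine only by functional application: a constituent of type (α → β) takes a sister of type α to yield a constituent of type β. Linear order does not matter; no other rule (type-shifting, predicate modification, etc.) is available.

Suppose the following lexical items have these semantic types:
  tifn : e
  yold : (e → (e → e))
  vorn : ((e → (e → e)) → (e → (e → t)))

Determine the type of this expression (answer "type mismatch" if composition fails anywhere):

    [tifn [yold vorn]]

(e → t)

At [yold vorn], vorn : ((e → (e → e)) → (e → (e → t))) takes yold : (e → (e → e)), giving (e → (e → t)).
At [tifn [yold vorn]], [yold vorn] : (e → (e → t)) takes tifn : e, giving (e → t).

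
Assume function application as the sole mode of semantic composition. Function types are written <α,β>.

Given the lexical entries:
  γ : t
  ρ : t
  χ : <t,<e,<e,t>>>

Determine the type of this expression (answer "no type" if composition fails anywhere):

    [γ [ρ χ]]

At [ρ χ], χ : <t,<e,<e,t>>> takes ρ : t, giving <e,<e,t>>.
[γ [ρ χ]]: t and <e,<e,t>> cannot combine by function application — type clash.

no type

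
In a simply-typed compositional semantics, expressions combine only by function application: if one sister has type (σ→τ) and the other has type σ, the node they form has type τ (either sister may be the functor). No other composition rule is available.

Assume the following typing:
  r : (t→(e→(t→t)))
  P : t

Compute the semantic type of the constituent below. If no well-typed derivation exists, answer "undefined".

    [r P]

At [r P], r : (t→(e→(t→t))) takes P : t, giving (e→(t→t)).

(e→(t→t))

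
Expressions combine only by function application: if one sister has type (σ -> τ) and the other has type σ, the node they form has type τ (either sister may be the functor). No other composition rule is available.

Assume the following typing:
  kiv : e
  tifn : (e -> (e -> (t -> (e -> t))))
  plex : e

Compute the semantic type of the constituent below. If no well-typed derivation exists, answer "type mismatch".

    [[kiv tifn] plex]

(t -> (e -> t))

[kiv tifn]: functor tifn : (e -> (e -> (t -> (e -> t)))), argument kiv : e; result (e -> (t -> (e -> t))).
[[kiv tifn] plex]: functor [kiv tifn] : (e -> (t -> (e -> t))), argument plex : e; result (t -> (e -> t)).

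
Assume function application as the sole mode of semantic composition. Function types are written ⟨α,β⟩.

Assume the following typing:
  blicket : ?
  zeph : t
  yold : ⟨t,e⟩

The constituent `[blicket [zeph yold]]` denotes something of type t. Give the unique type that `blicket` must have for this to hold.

At [blicket [zeph yold]] (required: t): [zeph yold] is e, which is not a function with range t; hence blicket is the functor — type ⟨e,t⟩.

⟨e,t⟩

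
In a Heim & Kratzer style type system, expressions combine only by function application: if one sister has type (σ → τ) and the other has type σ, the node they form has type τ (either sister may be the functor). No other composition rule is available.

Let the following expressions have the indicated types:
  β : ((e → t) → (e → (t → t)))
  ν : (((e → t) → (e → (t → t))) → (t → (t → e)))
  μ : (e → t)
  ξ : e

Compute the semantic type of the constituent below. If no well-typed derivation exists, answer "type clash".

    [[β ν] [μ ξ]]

(t → e)

[β ν] — ν of type (((e → t) → (e → (t → t))) → (t → (t → e))) combines with β of type ((e → t) → (e → (t → t))): type (t → (t → e)).
[μ ξ] — μ of type (e → t) combines with ξ of type e: type t.
[[β ν] [μ ξ]] — [β ν] of type (t → (t → e)) combines with [μ ξ] of type t: type (t → e).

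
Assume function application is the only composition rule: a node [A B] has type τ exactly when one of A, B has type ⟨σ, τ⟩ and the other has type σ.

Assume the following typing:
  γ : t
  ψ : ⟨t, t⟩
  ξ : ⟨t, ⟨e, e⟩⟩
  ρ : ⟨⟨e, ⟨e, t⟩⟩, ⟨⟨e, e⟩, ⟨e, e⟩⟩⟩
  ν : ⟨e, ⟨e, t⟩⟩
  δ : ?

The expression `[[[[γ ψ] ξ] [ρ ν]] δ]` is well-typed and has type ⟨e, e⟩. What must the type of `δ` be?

For [[[[γ ψ] ξ] [ρ ν]] δ] to have type ⟨e, e⟩ with [[[γ ψ] ξ] [ρ ν]] of type ⟨e, e⟩, δ must be the function: δ : ⟨⟨e, e⟩, ⟨e, e⟩⟩.

⟨⟨e, e⟩, ⟨e, e⟩⟩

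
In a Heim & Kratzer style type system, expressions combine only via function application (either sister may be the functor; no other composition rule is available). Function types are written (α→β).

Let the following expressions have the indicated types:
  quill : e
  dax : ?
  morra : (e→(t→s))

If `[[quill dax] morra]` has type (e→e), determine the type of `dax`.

[[quill dax] morra] is required to be (e→e). morra : (e→(t→s)) cannot yield (e→e) as functor, so [quill dax] : ((e→(t→s))→(e→e)).
[quill dax] is required to be ((e→(t→s))→(e→e)). quill : e cannot yield ((e→(t→s))→(e→e)) as functor, so dax : (e→((e→(t→s))→(e→e))).

(e→((e→(t→s))→(e→e)))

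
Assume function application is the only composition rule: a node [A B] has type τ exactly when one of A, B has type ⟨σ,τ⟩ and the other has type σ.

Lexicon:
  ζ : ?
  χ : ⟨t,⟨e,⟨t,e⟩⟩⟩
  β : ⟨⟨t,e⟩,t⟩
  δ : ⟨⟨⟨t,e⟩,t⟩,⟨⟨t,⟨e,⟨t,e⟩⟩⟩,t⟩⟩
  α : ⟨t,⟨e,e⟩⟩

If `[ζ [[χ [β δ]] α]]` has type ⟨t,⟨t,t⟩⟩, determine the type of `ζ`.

⟨⟨e,e⟩,⟨t,⟨t,t⟩⟩⟩

[ζ [[χ [β δ]] α]] is required to be ⟨t,⟨t,t⟩⟩. [[χ [β δ]] α] : ⟨e,e⟩ cannot yield ⟨t,⟨t,t⟩⟩ as functor, so ζ : ⟨⟨e,e⟩,⟨t,⟨t,t⟩⟩⟩.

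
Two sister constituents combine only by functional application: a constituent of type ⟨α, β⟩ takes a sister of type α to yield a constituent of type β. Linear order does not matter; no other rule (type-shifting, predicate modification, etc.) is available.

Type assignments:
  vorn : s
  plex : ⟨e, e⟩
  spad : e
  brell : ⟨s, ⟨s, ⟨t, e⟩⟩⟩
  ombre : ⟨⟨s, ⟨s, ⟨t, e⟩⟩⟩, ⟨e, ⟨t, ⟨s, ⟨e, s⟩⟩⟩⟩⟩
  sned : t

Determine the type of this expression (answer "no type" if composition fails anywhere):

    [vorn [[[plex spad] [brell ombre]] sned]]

⟨e, s⟩

[plex spad]: plex is ⟨e, e⟩, spad is e; result e.
[brell ombre]: ombre is ⟨⟨s, ⟨s, ⟨t, e⟩⟩⟩, ⟨e, ⟨t, ⟨s, ⟨e, s⟩⟩⟩⟩⟩, brell is ⟨s, ⟨s, ⟨t, e⟩⟩⟩; result ⟨e, ⟨t, ⟨s, ⟨e, s⟩⟩⟩⟩.
[[plex spad] [brell ombre]]: [brell ombre] is ⟨e, ⟨t, ⟨s, ⟨e, s⟩⟩⟩⟩, [plex spad] is e; result ⟨t, ⟨s, ⟨e, s⟩⟩⟩.
[[[plex spad] [brell ombre]] sned]: [[plex spad] [brell ombre]] is ⟨t, ⟨s, ⟨e, s⟩⟩⟩, sned is t; result ⟨s, ⟨e, s⟩⟩.
[vorn [[[plex spad] [brell ombre]] sned]]: [[[plex spad] [brell ombre]] sned] is ⟨s, ⟨e, s⟩⟩, vorn is s; result ⟨e, s⟩.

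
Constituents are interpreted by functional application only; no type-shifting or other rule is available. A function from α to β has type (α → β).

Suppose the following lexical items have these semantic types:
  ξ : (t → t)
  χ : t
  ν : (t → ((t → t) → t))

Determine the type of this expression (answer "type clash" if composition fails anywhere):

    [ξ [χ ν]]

[χ ν]: (t → ((t → t) → t)) applied to t yields ((t → t) → t).
[ξ [χ ν]]: ((t → t) → t) applied to (t → t) yields t.

t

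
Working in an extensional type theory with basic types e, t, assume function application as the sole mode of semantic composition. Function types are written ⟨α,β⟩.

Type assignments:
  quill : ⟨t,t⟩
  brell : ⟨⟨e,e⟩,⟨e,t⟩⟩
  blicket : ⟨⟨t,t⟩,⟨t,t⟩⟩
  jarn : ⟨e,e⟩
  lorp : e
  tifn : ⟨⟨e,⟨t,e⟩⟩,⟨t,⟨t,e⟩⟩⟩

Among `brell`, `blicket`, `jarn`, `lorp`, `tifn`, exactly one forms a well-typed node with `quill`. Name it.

brell : ⟨⟨e,e⟩,⟨e,t⟩⟩ — quill needs t; brell needs ⟨e,e⟩; neither fits.
blicket — combines: blicket : ⟨⟨t,t⟩,⟨t,t⟩⟩ takes quill : ⟨t,t⟩ as argument, giving ⟨t,t⟩.
jarn : ⟨e,e⟩ — quill needs t; jarn needs e; neither fits.
lorp : e — quill needs t; lorp needs nothing (atomic); neither fits.
tifn : ⟨⟨e,⟨t,e⟩⟩,⟨t,⟨t,e⟩⟩⟩ — quill needs t; tifn needs ⟨e,⟨t,e⟩⟩; neither fits.

blicket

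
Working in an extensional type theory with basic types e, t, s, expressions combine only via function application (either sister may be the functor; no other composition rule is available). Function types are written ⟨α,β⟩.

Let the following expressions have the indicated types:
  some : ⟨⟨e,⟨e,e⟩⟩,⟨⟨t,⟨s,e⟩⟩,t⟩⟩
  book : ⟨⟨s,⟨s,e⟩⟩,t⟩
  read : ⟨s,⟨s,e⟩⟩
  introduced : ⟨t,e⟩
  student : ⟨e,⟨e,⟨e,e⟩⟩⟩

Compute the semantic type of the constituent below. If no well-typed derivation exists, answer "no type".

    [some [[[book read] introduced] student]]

⟨⟨t,⟨s,e⟩⟩,t⟩

[book read]: book is ⟨⟨s,⟨s,e⟩⟩,t⟩, read is ⟨s,⟨s,e⟩⟩; result t.
[[book read] introduced]: introduced is ⟨t,e⟩, [book read] is t; result e.
[[[book read] introduced] student]: student is ⟨e,⟨e,⟨e,e⟩⟩⟩, [[book read] introduced] is e; result ⟨e,⟨e,e⟩⟩.
[some [[[book read] introduced] student]]: some is ⟨⟨e,⟨e,e⟩⟩,⟨⟨t,⟨s,e⟩⟩,t⟩⟩, [[[book read] introduced] student] is ⟨e,⟨e,e⟩⟩; result ⟨⟨t,⟨s,e⟩⟩,t⟩.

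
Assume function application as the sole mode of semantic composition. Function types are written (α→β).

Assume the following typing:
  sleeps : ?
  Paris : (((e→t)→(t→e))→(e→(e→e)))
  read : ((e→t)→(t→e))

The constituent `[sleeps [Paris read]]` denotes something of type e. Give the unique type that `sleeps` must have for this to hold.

For [sleeps [Paris read]] to have type e with [Paris read] of type (e→(e→e)), sleeps must be the function: sleeps : ((e→(e→e))→e).

((e→(e→e))→e)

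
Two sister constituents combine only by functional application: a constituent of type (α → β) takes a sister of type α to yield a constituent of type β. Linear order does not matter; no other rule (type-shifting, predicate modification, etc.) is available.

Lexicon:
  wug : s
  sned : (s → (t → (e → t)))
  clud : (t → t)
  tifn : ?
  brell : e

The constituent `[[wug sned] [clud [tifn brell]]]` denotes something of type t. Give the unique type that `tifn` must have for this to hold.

For [[wug sned] [clud [tifn brell]]] to have type t with [wug sned] of type (t → (e → t)), [clud [tifn brell]] must be the function: [clud [tifn brell]] : ((t → (e → t)) → t).
For [clud [tifn brell]] to have type ((t → (e → t)) → t) with clud of type (t → t), [tifn brell] must be the function: [tifn brell] : ((t → t) → ((t → (e → t)) → t)).
For [tifn brell] to have type ((t → t) → ((t → (e → t)) → t)) with brell of type e, tifn must be the function: tifn : (e → ((t → t) → ((t → (e → t)) → t))).

(e → ((t → t) → ((t → (e → t)) → t)))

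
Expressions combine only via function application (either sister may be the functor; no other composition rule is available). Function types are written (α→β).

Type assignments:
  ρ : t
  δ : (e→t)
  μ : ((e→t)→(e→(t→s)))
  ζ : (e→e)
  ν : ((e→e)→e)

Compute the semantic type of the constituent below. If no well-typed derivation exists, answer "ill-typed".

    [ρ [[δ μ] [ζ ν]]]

At [δ μ], μ : ((e→t)→(e→(t→s))) takes δ : (e→t), giving (e→(t→s)).
At [ζ ν], ν : ((e→e)→e) takes ζ : (e→e), giving e.
At [[δ μ] [ζ ν]], [δ μ] : (e→(t→s)) takes [ζ ν] : e, giving (t→s).
At [ρ [[δ μ] [ζ ν]]], [[δ μ] [ζ ν]] : (t→s) takes ρ : t, giving s.

s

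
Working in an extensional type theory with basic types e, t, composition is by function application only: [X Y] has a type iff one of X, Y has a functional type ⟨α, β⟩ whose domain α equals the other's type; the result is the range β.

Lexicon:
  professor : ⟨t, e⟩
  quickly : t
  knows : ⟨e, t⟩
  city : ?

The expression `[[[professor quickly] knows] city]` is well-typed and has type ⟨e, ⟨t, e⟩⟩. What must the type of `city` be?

⟨t, ⟨e, ⟨t, e⟩⟩⟩

[[[professor quickly] knows] city] is required to be ⟨e, ⟨t, e⟩⟩. [[professor quickly] knows] : t cannot yield ⟨e, ⟨t, e⟩⟩ as functor, so city : ⟨t, ⟨e, ⟨t, e⟩⟩⟩.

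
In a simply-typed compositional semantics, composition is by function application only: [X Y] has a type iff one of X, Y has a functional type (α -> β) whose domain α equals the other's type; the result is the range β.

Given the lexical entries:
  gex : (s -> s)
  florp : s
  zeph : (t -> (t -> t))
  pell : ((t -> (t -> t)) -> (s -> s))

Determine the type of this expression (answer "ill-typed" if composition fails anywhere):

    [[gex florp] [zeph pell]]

s

At [gex florp], gex : (s -> s) takes florp : s, giving s.
At [zeph pell], pell : ((t -> (t -> t)) -> (s -> s)) takes zeph : (t -> (t -> t)), giving (s -> s).
At [[gex florp] [zeph pell]], [zeph pell] : (s -> s) takes [gex florp] : s, giving s.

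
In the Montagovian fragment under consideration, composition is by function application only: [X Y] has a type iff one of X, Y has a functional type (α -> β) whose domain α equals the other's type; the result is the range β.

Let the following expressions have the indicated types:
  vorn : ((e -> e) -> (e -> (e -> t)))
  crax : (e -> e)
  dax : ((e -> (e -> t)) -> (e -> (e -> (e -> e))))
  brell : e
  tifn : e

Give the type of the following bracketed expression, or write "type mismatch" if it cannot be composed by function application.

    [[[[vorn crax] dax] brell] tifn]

[vorn crax]: vorn is ((e -> e) -> (e -> (e -> t))), crax is (e -> e); result (e -> (e -> t)).
[[vorn crax] dax]: dax is ((e -> (e -> t)) -> (e -> (e -> (e -> e)))), [vorn crax] is (e -> (e -> t)); result (e -> (e -> (e -> e))).
[[[vorn crax] dax] brell]: [[vorn crax] dax] is (e -> (e -> (e -> e))), brell is e; result (e -> (e -> e)).
[[[[vorn crax] dax] brell] tifn]: [[[vorn crax] dax] brell] is (e -> (e -> e)), tifn is e; result (e -> e).

(e -> e)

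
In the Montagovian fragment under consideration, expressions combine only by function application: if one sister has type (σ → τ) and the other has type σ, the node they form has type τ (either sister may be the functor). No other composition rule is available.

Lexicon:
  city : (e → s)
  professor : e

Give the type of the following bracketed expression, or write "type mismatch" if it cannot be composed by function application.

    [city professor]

At [city professor], city : (e → s) takes professor : e, giving s.

s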